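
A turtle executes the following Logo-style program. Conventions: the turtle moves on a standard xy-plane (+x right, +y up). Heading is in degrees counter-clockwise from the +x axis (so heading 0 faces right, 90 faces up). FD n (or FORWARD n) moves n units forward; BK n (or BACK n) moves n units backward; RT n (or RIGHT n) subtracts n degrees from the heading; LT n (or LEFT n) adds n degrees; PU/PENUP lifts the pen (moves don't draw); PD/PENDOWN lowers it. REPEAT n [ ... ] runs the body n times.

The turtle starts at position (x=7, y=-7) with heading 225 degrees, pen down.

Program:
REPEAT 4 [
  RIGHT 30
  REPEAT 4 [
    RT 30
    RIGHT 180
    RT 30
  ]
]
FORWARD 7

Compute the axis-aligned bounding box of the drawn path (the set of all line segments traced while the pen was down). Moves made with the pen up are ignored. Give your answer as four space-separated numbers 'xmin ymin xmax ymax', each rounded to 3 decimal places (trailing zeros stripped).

Answer: 2.05 -11.95 7 -7

Derivation:
Executing turtle program step by step:
Start: pos=(7,-7), heading=225, pen down
REPEAT 4 [
  -- iteration 1/4 --
  RT 30: heading 225 -> 195
  REPEAT 4 [
    -- iteration 1/4 --
    RT 30: heading 195 -> 165
    RT 180: heading 165 -> 345
    RT 30: heading 345 -> 315
    -- iteration 2/4 --
    RT 30: heading 315 -> 285
    RT 180: heading 285 -> 105
    RT 30: heading 105 -> 75
    -- iteration 3/4 --
    RT 30: heading 75 -> 45
    RT 180: heading 45 -> 225
    RT 30: heading 225 -> 195
    -- iteration 4/4 --
    RT 30: heading 195 -> 165
    RT 180: heading 165 -> 345
    RT 30: heading 345 -> 315
  ]
  -- iteration 2/4 --
  RT 30: heading 315 -> 285
  REPEAT 4 [
    -- iteration 1/4 --
    RT 30: heading 285 -> 255
    RT 180: heading 255 -> 75
    RT 30: heading 75 -> 45
    -- iteration 2/4 --
    RT 30: heading 45 -> 15
    RT 180: heading 15 -> 195
    RT 30: heading 195 -> 165
    -- iteration 3/4 --
    RT 30: heading 165 -> 135
    RT 180: heading 135 -> 315
    RT 30: heading 315 -> 285
    -- iteration 4/4 --
    RT 30: heading 285 -> 255
    RT 180: heading 255 -> 75
    RT 30: heading 75 -> 45
  ]
  -- iteration 3/4 --
  RT 30: heading 45 -> 15
  REPEAT 4 [
    -- iteration 1/4 --
    RT 30: heading 15 -> 345
    RT 180: heading 345 -> 165
    RT 30: heading 165 -> 135
    -- iteration 2/4 --
    RT 30: heading 135 -> 105
    RT 180: heading 105 -> 285
    RT 30: heading 285 -> 255
    -- iteration 3/4 --
    RT 30: heading 255 -> 225
    RT 180: heading 225 -> 45
    RT 30: heading 45 -> 15
    -- iteration 4/4 --
    RT 30: heading 15 -> 345
    RT 180: heading 345 -> 165
    RT 30: heading 165 -> 135
  ]
  -- iteration 4/4 --
  RT 30: heading 135 -> 105
  REPEAT 4 [
    -- iteration 1/4 --
    RT 30: heading 105 -> 75
    RT 180: heading 75 -> 255
    RT 30: heading 255 -> 225
    -- iteration 2/4 --
    RT 30: heading 225 -> 195
    RT 180: heading 195 -> 15
    RT 30: heading 15 -> 345
    -- iteration 3/4 --
    RT 30: heading 345 -> 315
    RT 180: heading 315 -> 135
    RT 30: heading 135 -> 105
    -- iteration 4/4 --
    RT 30: heading 105 -> 75
    RT 180: heading 75 -> 255
    RT 30: heading 255 -> 225
  ]
]
FD 7: (7,-7) -> (2.05,-11.95) [heading=225, draw]
Final: pos=(2.05,-11.95), heading=225, 1 segment(s) drawn

Segment endpoints: x in {2.05, 7}, y in {-11.95, -7}
xmin=2.05, ymin=-11.95, xmax=7, ymax=-7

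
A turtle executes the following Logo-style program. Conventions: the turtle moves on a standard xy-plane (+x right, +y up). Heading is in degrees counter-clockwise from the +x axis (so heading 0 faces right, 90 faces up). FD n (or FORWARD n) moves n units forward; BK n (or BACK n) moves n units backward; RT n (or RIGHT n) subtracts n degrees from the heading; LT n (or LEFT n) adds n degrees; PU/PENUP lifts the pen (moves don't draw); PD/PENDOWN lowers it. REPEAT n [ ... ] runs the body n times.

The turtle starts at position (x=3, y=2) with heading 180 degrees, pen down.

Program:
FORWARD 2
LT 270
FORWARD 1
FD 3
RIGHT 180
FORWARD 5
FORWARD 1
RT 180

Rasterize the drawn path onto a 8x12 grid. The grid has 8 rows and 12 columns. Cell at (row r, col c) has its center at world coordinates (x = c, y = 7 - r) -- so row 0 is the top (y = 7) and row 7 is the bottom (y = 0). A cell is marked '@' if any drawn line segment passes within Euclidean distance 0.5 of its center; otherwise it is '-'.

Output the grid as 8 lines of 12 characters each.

Answer: ------------
-@----------
-@----------
-@----------
-@----------
-@@@--------
-@----------
-@----------

Derivation:
Segment 0: (3,2) -> (1,2)
Segment 1: (1,2) -> (1,3)
Segment 2: (1,3) -> (1,6)
Segment 3: (1,6) -> (1,1)
Segment 4: (1,1) -> (1,0)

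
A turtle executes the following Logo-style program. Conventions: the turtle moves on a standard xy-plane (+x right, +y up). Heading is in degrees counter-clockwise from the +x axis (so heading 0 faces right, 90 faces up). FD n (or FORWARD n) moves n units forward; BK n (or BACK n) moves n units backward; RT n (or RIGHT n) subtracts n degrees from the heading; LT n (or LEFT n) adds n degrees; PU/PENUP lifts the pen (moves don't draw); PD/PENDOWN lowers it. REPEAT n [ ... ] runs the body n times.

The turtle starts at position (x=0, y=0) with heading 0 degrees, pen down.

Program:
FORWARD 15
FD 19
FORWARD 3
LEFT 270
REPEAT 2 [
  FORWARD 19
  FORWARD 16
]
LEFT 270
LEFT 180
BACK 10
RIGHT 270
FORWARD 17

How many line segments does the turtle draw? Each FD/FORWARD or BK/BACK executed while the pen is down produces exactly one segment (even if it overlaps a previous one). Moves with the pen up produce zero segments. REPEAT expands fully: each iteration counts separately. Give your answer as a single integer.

Answer: 9

Derivation:
Executing turtle program step by step:
Start: pos=(0,0), heading=0, pen down
FD 15: (0,0) -> (15,0) [heading=0, draw]
FD 19: (15,0) -> (34,0) [heading=0, draw]
FD 3: (34,0) -> (37,0) [heading=0, draw]
LT 270: heading 0 -> 270
REPEAT 2 [
  -- iteration 1/2 --
  FD 19: (37,0) -> (37,-19) [heading=270, draw]
  FD 16: (37,-19) -> (37,-35) [heading=270, draw]
  -- iteration 2/2 --
  FD 19: (37,-35) -> (37,-54) [heading=270, draw]
  FD 16: (37,-54) -> (37,-70) [heading=270, draw]
]
LT 270: heading 270 -> 180
LT 180: heading 180 -> 0
BK 10: (37,-70) -> (27,-70) [heading=0, draw]
RT 270: heading 0 -> 90
FD 17: (27,-70) -> (27,-53) [heading=90, draw]
Final: pos=(27,-53), heading=90, 9 segment(s) drawn
Segments drawn: 9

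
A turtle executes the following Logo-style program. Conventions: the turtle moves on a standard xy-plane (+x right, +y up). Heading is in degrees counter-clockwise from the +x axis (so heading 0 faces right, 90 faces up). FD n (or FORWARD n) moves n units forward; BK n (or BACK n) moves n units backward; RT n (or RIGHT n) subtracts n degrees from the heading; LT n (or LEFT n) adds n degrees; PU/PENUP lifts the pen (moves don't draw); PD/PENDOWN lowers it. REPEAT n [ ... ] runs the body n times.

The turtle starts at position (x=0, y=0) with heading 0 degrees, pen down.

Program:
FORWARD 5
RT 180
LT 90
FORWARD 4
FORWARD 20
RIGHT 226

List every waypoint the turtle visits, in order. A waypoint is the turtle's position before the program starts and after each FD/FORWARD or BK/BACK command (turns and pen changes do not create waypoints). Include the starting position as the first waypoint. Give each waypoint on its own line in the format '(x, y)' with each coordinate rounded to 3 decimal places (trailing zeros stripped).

Executing turtle program step by step:
Start: pos=(0,0), heading=0, pen down
FD 5: (0,0) -> (5,0) [heading=0, draw]
RT 180: heading 0 -> 180
LT 90: heading 180 -> 270
FD 4: (5,0) -> (5,-4) [heading=270, draw]
FD 20: (5,-4) -> (5,-24) [heading=270, draw]
RT 226: heading 270 -> 44
Final: pos=(5,-24), heading=44, 3 segment(s) drawn
Waypoints (4 total):
(0, 0)
(5, 0)
(5, -4)
(5, -24)

Answer: (0, 0)
(5, 0)
(5, -4)
(5, -24)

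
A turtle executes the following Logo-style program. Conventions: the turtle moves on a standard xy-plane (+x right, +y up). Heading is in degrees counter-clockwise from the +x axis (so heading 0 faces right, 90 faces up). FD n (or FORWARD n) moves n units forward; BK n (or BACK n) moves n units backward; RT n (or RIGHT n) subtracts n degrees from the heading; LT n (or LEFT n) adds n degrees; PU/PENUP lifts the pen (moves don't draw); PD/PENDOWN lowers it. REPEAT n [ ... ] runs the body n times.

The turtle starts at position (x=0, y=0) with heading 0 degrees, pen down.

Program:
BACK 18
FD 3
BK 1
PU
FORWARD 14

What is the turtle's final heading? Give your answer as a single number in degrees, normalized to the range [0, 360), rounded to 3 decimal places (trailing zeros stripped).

Answer: 0

Derivation:
Executing turtle program step by step:
Start: pos=(0,0), heading=0, pen down
BK 18: (0,0) -> (-18,0) [heading=0, draw]
FD 3: (-18,0) -> (-15,0) [heading=0, draw]
BK 1: (-15,0) -> (-16,0) [heading=0, draw]
PU: pen up
FD 14: (-16,0) -> (-2,0) [heading=0, move]
Final: pos=(-2,0), heading=0, 3 segment(s) drawn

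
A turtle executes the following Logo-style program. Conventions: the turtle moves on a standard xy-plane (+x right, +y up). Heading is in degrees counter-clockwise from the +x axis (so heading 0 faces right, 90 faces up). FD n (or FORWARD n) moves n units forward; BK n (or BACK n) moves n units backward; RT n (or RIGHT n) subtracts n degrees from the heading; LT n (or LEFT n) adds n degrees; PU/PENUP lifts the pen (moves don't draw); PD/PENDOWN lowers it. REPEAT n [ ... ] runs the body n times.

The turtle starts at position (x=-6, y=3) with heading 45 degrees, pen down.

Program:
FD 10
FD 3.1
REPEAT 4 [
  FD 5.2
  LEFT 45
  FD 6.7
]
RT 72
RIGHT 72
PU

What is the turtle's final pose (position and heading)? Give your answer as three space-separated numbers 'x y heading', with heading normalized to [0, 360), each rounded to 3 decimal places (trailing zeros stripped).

Answer: -18.112 31.517 81

Derivation:
Executing turtle program step by step:
Start: pos=(-6,3), heading=45, pen down
FD 10: (-6,3) -> (1.071,10.071) [heading=45, draw]
FD 3.1: (1.071,10.071) -> (3.263,12.263) [heading=45, draw]
REPEAT 4 [
  -- iteration 1/4 --
  FD 5.2: (3.263,12.263) -> (6.94,15.94) [heading=45, draw]
  LT 45: heading 45 -> 90
  FD 6.7: (6.94,15.94) -> (6.94,22.64) [heading=90, draw]
  -- iteration 2/4 --
  FD 5.2: (6.94,22.64) -> (6.94,27.84) [heading=90, draw]
  LT 45: heading 90 -> 135
  FD 6.7: (6.94,27.84) -> (2.202,32.578) [heading=135, draw]
  -- iteration 3/4 --
  FD 5.2: (2.202,32.578) -> (-1.475,36.255) [heading=135, draw]
  LT 45: heading 135 -> 180
  FD 6.7: (-1.475,36.255) -> (-8.175,36.255) [heading=180, draw]
  -- iteration 4/4 --
  FD 5.2: (-8.175,36.255) -> (-13.375,36.255) [heading=180, draw]
  LT 45: heading 180 -> 225
  FD 6.7: (-13.375,36.255) -> (-18.112,31.517) [heading=225, draw]
]
RT 72: heading 225 -> 153
RT 72: heading 153 -> 81
PU: pen up
Final: pos=(-18.112,31.517), heading=81, 10 segment(s) drawn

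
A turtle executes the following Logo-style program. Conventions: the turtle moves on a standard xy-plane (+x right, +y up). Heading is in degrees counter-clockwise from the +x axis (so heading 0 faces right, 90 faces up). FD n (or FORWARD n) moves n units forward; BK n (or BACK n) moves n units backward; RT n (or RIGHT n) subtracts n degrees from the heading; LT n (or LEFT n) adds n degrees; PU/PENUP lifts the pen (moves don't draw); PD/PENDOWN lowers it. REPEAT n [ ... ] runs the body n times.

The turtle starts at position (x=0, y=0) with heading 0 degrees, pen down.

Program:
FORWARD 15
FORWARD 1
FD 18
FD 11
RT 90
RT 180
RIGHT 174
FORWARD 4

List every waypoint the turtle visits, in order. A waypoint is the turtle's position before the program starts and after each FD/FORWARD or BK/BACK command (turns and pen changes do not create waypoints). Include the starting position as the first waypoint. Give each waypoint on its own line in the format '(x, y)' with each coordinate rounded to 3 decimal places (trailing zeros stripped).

Answer: (0, 0)
(15, 0)
(16, 0)
(34, 0)
(45, 0)
(45.418, -3.978)

Derivation:
Executing turtle program step by step:
Start: pos=(0,0), heading=0, pen down
FD 15: (0,0) -> (15,0) [heading=0, draw]
FD 1: (15,0) -> (16,0) [heading=0, draw]
FD 18: (16,0) -> (34,0) [heading=0, draw]
FD 11: (34,0) -> (45,0) [heading=0, draw]
RT 90: heading 0 -> 270
RT 180: heading 270 -> 90
RT 174: heading 90 -> 276
FD 4: (45,0) -> (45.418,-3.978) [heading=276, draw]
Final: pos=(45.418,-3.978), heading=276, 5 segment(s) drawn
Waypoints (6 total):
(0, 0)
(15, 0)
(16, 0)
(34, 0)
(45, 0)
(45.418, -3.978)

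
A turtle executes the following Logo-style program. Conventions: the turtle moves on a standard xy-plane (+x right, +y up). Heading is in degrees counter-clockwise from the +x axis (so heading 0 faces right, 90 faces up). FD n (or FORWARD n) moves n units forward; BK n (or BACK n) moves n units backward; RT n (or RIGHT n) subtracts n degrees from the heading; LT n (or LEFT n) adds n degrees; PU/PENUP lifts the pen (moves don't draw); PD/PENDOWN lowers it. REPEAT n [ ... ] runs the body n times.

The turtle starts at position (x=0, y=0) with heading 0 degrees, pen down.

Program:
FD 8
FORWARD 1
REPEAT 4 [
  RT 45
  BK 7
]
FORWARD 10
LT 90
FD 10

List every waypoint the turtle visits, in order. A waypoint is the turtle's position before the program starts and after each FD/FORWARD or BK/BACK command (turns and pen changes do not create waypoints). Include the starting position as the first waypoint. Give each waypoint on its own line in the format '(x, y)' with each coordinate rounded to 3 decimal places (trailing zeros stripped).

Executing turtle program step by step:
Start: pos=(0,0), heading=0, pen down
FD 8: (0,0) -> (8,0) [heading=0, draw]
FD 1: (8,0) -> (9,0) [heading=0, draw]
REPEAT 4 [
  -- iteration 1/4 --
  RT 45: heading 0 -> 315
  BK 7: (9,0) -> (4.05,4.95) [heading=315, draw]
  -- iteration 2/4 --
  RT 45: heading 315 -> 270
  BK 7: (4.05,4.95) -> (4.05,11.95) [heading=270, draw]
  -- iteration 3/4 --
  RT 45: heading 270 -> 225
  BK 7: (4.05,11.95) -> (9,16.899) [heading=225, draw]
  -- iteration 4/4 --
  RT 45: heading 225 -> 180
  BK 7: (9,16.899) -> (16,16.899) [heading=180, draw]
]
FD 10: (16,16.899) -> (6,16.899) [heading=180, draw]
LT 90: heading 180 -> 270
FD 10: (6,16.899) -> (6,6.899) [heading=270, draw]
Final: pos=(6,6.899), heading=270, 8 segment(s) drawn
Waypoints (9 total):
(0, 0)
(8, 0)
(9, 0)
(4.05, 4.95)
(4.05, 11.95)
(9, 16.899)
(16, 16.899)
(6, 16.899)
(6, 6.899)

Answer: (0, 0)
(8, 0)
(9, 0)
(4.05, 4.95)
(4.05, 11.95)
(9, 16.899)
(16, 16.899)
(6, 16.899)
(6, 6.899)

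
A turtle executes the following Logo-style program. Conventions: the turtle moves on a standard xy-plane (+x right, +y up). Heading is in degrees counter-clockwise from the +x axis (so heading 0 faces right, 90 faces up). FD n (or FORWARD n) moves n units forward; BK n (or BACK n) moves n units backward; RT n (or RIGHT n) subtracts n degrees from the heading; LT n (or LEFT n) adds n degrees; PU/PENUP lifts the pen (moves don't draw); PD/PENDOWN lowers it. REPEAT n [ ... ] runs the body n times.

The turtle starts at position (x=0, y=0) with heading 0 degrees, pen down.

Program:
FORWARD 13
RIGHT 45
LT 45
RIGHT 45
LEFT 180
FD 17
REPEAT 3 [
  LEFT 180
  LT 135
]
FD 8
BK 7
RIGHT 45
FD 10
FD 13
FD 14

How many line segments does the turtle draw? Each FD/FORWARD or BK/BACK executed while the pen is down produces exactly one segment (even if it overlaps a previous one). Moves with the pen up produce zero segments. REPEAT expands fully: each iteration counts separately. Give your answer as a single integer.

Executing turtle program step by step:
Start: pos=(0,0), heading=0, pen down
FD 13: (0,0) -> (13,0) [heading=0, draw]
RT 45: heading 0 -> 315
LT 45: heading 315 -> 0
RT 45: heading 0 -> 315
LT 180: heading 315 -> 135
FD 17: (13,0) -> (0.979,12.021) [heading=135, draw]
REPEAT 3 [
  -- iteration 1/3 --
  LT 180: heading 135 -> 315
  LT 135: heading 315 -> 90
  -- iteration 2/3 --
  LT 180: heading 90 -> 270
  LT 135: heading 270 -> 45
  -- iteration 3/3 --
  LT 180: heading 45 -> 225
  LT 135: heading 225 -> 0
]
FD 8: (0.979,12.021) -> (8.979,12.021) [heading=0, draw]
BK 7: (8.979,12.021) -> (1.979,12.021) [heading=0, draw]
RT 45: heading 0 -> 315
FD 10: (1.979,12.021) -> (9.05,4.95) [heading=315, draw]
FD 13: (9.05,4.95) -> (18.243,-4.243) [heading=315, draw]
FD 14: (18.243,-4.243) -> (28.142,-14.142) [heading=315, draw]
Final: pos=(28.142,-14.142), heading=315, 7 segment(s) drawn
Segments drawn: 7

Answer: 7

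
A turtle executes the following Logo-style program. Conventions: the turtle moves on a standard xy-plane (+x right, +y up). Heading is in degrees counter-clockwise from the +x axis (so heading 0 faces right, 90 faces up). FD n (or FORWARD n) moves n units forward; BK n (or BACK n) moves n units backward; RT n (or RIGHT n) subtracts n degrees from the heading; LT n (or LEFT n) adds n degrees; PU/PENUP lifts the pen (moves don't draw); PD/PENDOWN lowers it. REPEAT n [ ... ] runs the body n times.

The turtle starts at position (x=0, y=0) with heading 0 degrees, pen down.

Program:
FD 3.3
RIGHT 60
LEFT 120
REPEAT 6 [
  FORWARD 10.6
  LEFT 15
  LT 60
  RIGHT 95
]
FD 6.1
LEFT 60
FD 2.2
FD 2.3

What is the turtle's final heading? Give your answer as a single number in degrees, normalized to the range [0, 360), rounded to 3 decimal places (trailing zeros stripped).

Executing turtle program step by step:
Start: pos=(0,0), heading=0, pen down
FD 3.3: (0,0) -> (3.3,0) [heading=0, draw]
RT 60: heading 0 -> 300
LT 120: heading 300 -> 60
REPEAT 6 [
  -- iteration 1/6 --
  FD 10.6: (3.3,0) -> (8.6,9.18) [heading=60, draw]
  LT 15: heading 60 -> 75
  LT 60: heading 75 -> 135
  RT 95: heading 135 -> 40
  -- iteration 2/6 --
  FD 10.6: (8.6,9.18) -> (16.72,15.993) [heading=40, draw]
  LT 15: heading 40 -> 55
  LT 60: heading 55 -> 115
  RT 95: heading 115 -> 20
  -- iteration 3/6 --
  FD 10.6: (16.72,15.993) -> (26.681,19.619) [heading=20, draw]
  LT 15: heading 20 -> 35
  LT 60: heading 35 -> 95
  RT 95: heading 95 -> 0
  -- iteration 4/6 --
  FD 10.6: (26.681,19.619) -> (37.281,19.619) [heading=0, draw]
  LT 15: heading 0 -> 15
  LT 60: heading 15 -> 75
  RT 95: heading 75 -> 340
  -- iteration 5/6 --
  FD 10.6: (37.281,19.619) -> (47.242,15.993) [heading=340, draw]
  LT 15: heading 340 -> 355
  LT 60: heading 355 -> 55
  RT 95: heading 55 -> 320
  -- iteration 6/6 --
  FD 10.6: (47.242,15.993) -> (55.362,9.18) [heading=320, draw]
  LT 15: heading 320 -> 335
  LT 60: heading 335 -> 35
  RT 95: heading 35 -> 300
]
FD 6.1: (55.362,9.18) -> (58.412,3.897) [heading=300, draw]
LT 60: heading 300 -> 0
FD 2.2: (58.412,3.897) -> (60.612,3.897) [heading=0, draw]
FD 2.3: (60.612,3.897) -> (62.912,3.897) [heading=0, draw]
Final: pos=(62.912,3.897), heading=0, 10 segment(s) drawn

Answer: 0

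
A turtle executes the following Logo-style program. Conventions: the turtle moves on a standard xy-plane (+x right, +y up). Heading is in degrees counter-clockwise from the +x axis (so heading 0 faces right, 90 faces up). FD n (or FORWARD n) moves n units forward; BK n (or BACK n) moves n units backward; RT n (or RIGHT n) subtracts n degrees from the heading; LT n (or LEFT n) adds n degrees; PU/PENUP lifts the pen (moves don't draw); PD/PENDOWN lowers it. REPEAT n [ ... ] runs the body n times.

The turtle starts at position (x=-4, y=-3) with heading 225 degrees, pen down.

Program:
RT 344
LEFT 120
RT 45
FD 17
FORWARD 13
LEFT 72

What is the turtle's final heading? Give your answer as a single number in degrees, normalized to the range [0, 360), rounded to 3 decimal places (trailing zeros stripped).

Executing turtle program step by step:
Start: pos=(-4,-3), heading=225, pen down
RT 344: heading 225 -> 241
LT 120: heading 241 -> 1
RT 45: heading 1 -> 316
FD 17: (-4,-3) -> (8.229,-14.809) [heading=316, draw]
FD 13: (8.229,-14.809) -> (17.58,-23.84) [heading=316, draw]
LT 72: heading 316 -> 28
Final: pos=(17.58,-23.84), heading=28, 2 segment(s) drawn

Answer: 28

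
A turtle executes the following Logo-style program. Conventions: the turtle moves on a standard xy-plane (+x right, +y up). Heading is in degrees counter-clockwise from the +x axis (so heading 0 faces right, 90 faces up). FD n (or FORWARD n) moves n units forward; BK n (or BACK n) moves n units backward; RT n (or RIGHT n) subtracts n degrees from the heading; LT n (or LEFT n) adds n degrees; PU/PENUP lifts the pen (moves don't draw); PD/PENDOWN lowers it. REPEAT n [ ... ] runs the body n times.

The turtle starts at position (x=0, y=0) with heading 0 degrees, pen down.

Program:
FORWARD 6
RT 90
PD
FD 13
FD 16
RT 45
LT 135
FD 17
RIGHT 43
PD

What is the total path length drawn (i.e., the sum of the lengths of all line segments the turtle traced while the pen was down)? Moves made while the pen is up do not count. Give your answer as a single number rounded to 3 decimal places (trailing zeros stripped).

Answer: 52

Derivation:
Executing turtle program step by step:
Start: pos=(0,0), heading=0, pen down
FD 6: (0,0) -> (6,0) [heading=0, draw]
RT 90: heading 0 -> 270
PD: pen down
FD 13: (6,0) -> (6,-13) [heading=270, draw]
FD 16: (6,-13) -> (6,-29) [heading=270, draw]
RT 45: heading 270 -> 225
LT 135: heading 225 -> 0
FD 17: (6,-29) -> (23,-29) [heading=0, draw]
RT 43: heading 0 -> 317
PD: pen down
Final: pos=(23,-29), heading=317, 4 segment(s) drawn

Segment lengths:
  seg 1: (0,0) -> (6,0), length = 6
  seg 2: (6,0) -> (6,-13), length = 13
  seg 3: (6,-13) -> (6,-29), length = 16
  seg 4: (6,-29) -> (23,-29), length = 17
Total = 52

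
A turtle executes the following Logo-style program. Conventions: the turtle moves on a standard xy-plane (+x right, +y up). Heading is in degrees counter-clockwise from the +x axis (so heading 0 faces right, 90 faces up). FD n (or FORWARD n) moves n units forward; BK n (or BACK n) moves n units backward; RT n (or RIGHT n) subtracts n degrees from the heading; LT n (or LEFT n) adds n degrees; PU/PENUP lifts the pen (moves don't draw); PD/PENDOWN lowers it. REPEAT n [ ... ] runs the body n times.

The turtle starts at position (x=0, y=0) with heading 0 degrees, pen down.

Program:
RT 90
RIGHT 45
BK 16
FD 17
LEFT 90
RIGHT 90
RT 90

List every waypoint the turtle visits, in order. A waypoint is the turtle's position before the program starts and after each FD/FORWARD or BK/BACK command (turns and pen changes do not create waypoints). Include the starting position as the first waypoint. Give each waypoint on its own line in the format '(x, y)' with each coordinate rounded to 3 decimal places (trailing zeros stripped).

Executing turtle program step by step:
Start: pos=(0,0), heading=0, pen down
RT 90: heading 0 -> 270
RT 45: heading 270 -> 225
BK 16: (0,0) -> (11.314,11.314) [heading=225, draw]
FD 17: (11.314,11.314) -> (-0.707,-0.707) [heading=225, draw]
LT 90: heading 225 -> 315
RT 90: heading 315 -> 225
RT 90: heading 225 -> 135
Final: pos=(-0.707,-0.707), heading=135, 2 segment(s) drawn
Waypoints (3 total):
(0, 0)
(11.314, 11.314)
(-0.707, -0.707)

Answer: (0, 0)
(11.314, 11.314)
(-0.707, -0.707)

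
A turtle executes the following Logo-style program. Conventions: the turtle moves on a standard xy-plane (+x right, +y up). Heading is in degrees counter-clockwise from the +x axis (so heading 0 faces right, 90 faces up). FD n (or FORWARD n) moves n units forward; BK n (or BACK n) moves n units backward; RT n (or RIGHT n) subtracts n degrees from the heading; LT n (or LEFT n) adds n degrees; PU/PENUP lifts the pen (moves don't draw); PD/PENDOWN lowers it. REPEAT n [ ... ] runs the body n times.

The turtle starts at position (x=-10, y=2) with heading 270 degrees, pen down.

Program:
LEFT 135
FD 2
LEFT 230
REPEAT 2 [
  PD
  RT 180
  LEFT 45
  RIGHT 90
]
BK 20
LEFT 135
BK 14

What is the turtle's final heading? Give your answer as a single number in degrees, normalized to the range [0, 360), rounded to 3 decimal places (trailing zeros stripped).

Executing turtle program step by step:
Start: pos=(-10,2), heading=270, pen down
LT 135: heading 270 -> 45
FD 2: (-10,2) -> (-8.586,3.414) [heading=45, draw]
LT 230: heading 45 -> 275
REPEAT 2 [
  -- iteration 1/2 --
  PD: pen down
  RT 180: heading 275 -> 95
  LT 45: heading 95 -> 140
  RT 90: heading 140 -> 50
  -- iteration 2/2 --
  PD: pen down
  RT 180: heading 50 -> 230
  LT 45: heading 230 -> 275
  RT 90: heading 275 -> 185
]
BK 20: (-8.586,3.414) -> (11.338,5.157) [heading=185, draw]
LT 135: heading 185 -> 320
BK 14: (11.338,5.157) -> (0.613,14.156) [heading=320, draw]
Final: pos=(0.613,14.156), heading=320, 3 segment(s) drawn

Answer: 320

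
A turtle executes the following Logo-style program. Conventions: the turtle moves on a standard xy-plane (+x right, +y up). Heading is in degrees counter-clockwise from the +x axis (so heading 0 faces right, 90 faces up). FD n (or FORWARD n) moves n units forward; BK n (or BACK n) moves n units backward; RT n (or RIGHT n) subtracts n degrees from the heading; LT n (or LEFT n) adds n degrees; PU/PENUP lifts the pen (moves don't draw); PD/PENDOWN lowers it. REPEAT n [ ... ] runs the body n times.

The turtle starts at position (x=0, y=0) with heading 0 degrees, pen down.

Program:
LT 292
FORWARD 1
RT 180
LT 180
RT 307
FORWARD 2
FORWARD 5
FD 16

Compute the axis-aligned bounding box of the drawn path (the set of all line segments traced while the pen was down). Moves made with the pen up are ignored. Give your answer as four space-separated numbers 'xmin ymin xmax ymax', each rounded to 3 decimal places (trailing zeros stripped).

Answer: 0 -6.88 22.591 0

Derivation:
Executing turtle program step by step:
Start: pos=(0,0), heading=0, pen down
LT 292: heading 0 -> 292
FD 1: (0,0) -> (0.375,-0.927) [heading=292, draw]
RT 180: heading 292 -> 112
LT 180: heading 112 -> 292
RT 307: heading 292 -> 345
FD 2: (0.375,-0.927) -> (2.306,-1.445) [heading=345, draw]
FD 5: (2.306,-1.445) -> (7.136,-2.739) [heading=345, draw]
FD 16: (7.136,-2.739) -> (22.591,-6.88) [heading=345, draw]
Final: pos=(22.591,-6.88), heading=345, 4 segment(s) drawn

Segment endpoints: x in {0, 0.375, 2.306, 7.136, 22.591}, y in {-6.88, -2.739, -1.445, -0.927, 0}
xmin=0, ymin=-6.88, xmax=22.591, ymax=0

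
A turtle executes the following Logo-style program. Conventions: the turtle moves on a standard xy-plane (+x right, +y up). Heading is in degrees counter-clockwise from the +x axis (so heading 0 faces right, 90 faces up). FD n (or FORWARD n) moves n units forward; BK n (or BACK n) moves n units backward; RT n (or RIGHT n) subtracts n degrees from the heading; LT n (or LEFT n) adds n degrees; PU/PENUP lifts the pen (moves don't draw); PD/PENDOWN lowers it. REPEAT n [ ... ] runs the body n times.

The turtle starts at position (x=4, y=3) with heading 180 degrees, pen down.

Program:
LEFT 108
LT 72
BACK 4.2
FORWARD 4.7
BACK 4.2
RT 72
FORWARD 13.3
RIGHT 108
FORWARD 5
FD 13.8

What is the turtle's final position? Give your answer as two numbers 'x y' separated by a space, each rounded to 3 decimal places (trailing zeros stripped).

Answer: -14.39 -9.649

Derivation:
Executing turtle program step by step:
Start: pos=(4,3), heading=180, pen down
LT 108: heading 180 -> 288
LT 72: heading 288 -> 0
BK 4.2: (4,3) -> (-0.2,3) [heading=0, draw]
FD 4.7: (-0.2,3) -> (4.5,3) [heading=0, draw]
BK 4.2: (4.5,3) -> (0.3,3) [heading=0, draw]
RT 72: heading 0 -> 288
FD 13.3: (0.3,3) -> (4.41,-9.649) [heading=288, draw]
RT 108: heading 288 -> 180
FD 5: (4.41,-9.649) -> (-0.59,-9.649) [heading=180, draw]
FD 13.8: (-0.59,-9.649) -> (-14.39,-9.649) [heading=180, draw]
Final: pos=(-14.39,-9.649), heading=180, 6 segment(s) drawn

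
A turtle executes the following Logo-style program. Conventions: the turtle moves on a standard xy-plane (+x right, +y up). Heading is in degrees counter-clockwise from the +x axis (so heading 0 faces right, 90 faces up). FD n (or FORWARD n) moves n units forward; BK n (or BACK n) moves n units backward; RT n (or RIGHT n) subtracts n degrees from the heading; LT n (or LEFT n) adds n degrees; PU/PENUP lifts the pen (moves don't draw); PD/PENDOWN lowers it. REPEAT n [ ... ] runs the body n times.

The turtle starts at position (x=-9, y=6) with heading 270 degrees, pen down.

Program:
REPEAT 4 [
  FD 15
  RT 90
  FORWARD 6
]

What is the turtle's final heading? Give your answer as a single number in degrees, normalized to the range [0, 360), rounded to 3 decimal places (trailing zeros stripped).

Answer: 270

Derivation:
Executing turtle program step by step:
Start: pos=(-9,6), heading=270, pen down
REPEAT 4 [
  -- iteration 1/4 --
  FD 15: (-9,6) -> (-9,-9) [heading=270, draw]
  RT 90: heading 270 -> 180
  FD 6: (-9,-9) -> (-15,-9) [heading=180, draw]
  -- iteration 2/4 --
  FD 15: (-15,-9) -> (-30,-9) [heading=180, draw]
  RT 90: heading 180 -> 90
  FD 6: (-30,-9) -> (-30,-3) [heading=90, draw]
  -- iteration 3/4 --
  FD 15: (-30,-3) -> (-30,12) [heading=90, draw]
  RT 90: heading 90 -> 0
  FD 6: (-30,12) -> (-24,12) [heading=0, draw]
  -- iteration 4/4 --
  FD 15: (-24,12) -> (-9,12) [heading=0, draw]
  RT 90: heading 0 -> 270
  FD 6: (-9,12) -> (-9,6) [heading=270, draw]
]
Final: pos=(-9,6), heading=270, 8 segment(s) drawn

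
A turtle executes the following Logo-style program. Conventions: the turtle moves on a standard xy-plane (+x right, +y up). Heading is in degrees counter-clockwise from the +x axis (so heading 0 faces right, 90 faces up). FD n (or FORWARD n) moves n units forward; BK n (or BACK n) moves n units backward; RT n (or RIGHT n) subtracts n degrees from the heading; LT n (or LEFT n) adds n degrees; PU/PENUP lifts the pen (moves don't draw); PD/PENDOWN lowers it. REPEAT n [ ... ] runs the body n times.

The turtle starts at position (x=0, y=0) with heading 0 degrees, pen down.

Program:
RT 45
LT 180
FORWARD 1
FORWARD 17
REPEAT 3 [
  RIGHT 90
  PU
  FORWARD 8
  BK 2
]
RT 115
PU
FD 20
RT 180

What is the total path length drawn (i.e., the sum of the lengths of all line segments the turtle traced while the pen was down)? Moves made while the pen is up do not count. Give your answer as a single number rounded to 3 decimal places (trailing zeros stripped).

Answer: 18

Derivation:
Executing turtle program step by step:
Start: pos=(0,0), heading=0, pen down
RT 45: heading 0 -> 315
LT 180: heading 315 -> 135
FD 1: (0,0) -> (-0.707,0.707) [heading=135, draw]
FD 17: (-0.707,0.707) -> (-12.728,12.728) [heading=135, draw]
REPEAT 3 [
  -- iteration 1/3 --
  RT 90: heading 135 -> 45
  PU: pen up
  FD 8: (-12.728,12.728) -> (-7.071,18.385) [heading=45, move]
  BK 2: (-7.071,18.385) -> (-8.485,16.971) [heading=45, move]
  -- iteration 2/3 --
  RT 90: heading 45 -> 315
  PU: pen up
  FD 8: (-8.485,16.971) -> (-2.828,11.314) [heading=315, move]
  BK 2: (-2.828,11.314) -> (-4.243,12.728) [heading=315, move]
  -- iteration 3/3 --
  RT 90: heading 315 -> 225
  PU: pen up
  FD 8: (-4.243,12.728) -> (-9.899,7.071) [heading=225, move]
  BK 2: (-9.899,7.071) -> (-8.485,8.485) [heading=225, move]
]
RT 115: heading 225 -> 110
PU: pen up
FD 20: (-8.485,8.485) -> (-15.326,27.279) [heading=110, move]
RT 180: heading 110 -> 290
Final: pos=(-15.326,27.279), heading=290, 2 segment(s) drawn

Segment lengths:
  seg 1: (0,0) -> (-0.707,0.707), length = 1
  seg 2: (-0.707,0.707) -> (-12.728,12.728), length = 17
Total = 18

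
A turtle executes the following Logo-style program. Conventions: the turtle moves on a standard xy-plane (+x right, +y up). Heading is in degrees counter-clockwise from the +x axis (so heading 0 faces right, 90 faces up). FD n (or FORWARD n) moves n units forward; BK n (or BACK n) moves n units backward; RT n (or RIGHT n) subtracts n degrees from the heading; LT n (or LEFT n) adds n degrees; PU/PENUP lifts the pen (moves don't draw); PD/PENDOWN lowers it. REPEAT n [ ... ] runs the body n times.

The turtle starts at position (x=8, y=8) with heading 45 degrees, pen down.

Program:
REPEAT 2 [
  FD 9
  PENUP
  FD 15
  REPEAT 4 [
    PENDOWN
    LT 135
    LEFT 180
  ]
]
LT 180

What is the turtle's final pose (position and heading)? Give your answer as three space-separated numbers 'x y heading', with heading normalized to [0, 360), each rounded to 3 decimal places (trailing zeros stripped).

Answer: 8 8 225

Derivation:
Executing turtle program step by step:
Start: pos=(8,8), heading=45, pen down
REPEAT 2 [
  -- iteration 1/2 --
  FD 9: (8,8) -> (14.364,14.364) [heading=45, draw]
  PU: pen up
  FD 15: (14.364,14.364) -> (24.971,24.971) [heading=45, move]
  REPEAT 4 [
    -- iteration 1/4 --
    PD: pen down
    LT 135: heading 45 -> 180
    LT 180: heading 180 -> 0
    -- iteration 2/4 --
    PD: pen down
    LT 135: heading 0 -> 135
    LT 180: heading 135 -> 315
    -- iteration 3/4 --
    PD: pen down
    LT 135: heading 315 -> 90
    LT 180: heading 90 -> 270
    -- iteration 4/4 --
    PD: pen down
    LT 135: heading 270 -> 45
    LT 180: heading 45 -> 225
  ]
  -- iteration 2/2 --
  FD 9: (24.971,24.971) -> (18.607,18.607) [heading=225, draw]
  PU: pen up
  FD 15: (18.607,18.607) -> (8,8) [heading=225, move]
  REPEAT 4 [
    -- iteration 1/4 --
    PD: pen down
    LT 135: heading 225 -> 0
    LT 180: heading 0 -> 180
    -- iteration 2/4 --
    PD: pen down
    LT 135: heading 180 -> 315
    LT 180: heading 315 -> 135
    -- iteration 3/4 --
    PD: pen down
    LT 135: heading 135 -> 270
    LT 180: heading 270 -> 90
    -- iteration 4/4 --
    PD: pen down
    LT 135: heading 90 -> 225
    LT 180: heading 225 -> 45
  ]
]
LT 180: heading 45 -> 225
Final: pos=(8,8), heading=225, 2 segment(s) drawn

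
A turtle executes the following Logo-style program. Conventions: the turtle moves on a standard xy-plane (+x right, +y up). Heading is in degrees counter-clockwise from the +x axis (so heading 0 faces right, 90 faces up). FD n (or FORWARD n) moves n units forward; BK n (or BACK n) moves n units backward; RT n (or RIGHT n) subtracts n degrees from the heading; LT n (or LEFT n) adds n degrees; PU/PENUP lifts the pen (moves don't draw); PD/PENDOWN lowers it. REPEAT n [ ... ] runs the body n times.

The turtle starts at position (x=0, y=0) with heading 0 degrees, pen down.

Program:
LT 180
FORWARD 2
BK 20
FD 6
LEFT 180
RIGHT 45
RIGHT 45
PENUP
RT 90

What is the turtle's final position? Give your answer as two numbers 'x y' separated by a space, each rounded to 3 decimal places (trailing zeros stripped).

Answer: 12 0

Derivation:
Executing turtle program step by step:
Start: pos=(0,0), heading=0, pen down
LT 180: heading 0 -> 180
FD 2: (0,0) -> (-2,0) [heading=180, draw]
BK 20: (-2,0) -> (18,0) [heading=180, draw]
FD 6: (18,0) -> (12,0) [heading=180, draw]
LT 180: heading 180 -> 0
RT 45: heading 0 -> 315
RT 45: heading 315 -> 270
PU: pen up
RT 90: heading 270 -> 180
Final: pos=(12,0), heading=180, 3 segment(s) drawn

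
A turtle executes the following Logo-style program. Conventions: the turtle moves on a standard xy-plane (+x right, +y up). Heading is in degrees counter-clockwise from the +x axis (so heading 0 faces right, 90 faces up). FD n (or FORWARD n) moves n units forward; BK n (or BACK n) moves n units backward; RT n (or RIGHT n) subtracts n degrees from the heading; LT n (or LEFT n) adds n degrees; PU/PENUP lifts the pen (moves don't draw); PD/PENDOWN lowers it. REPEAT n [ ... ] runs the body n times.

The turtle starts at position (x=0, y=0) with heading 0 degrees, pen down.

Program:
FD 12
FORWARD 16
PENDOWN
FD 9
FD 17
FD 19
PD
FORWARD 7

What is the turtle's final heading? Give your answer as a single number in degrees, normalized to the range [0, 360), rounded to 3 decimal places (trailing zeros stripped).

Answer: 0

Derivation:
Executing turtle program step by step:
Start: pos=(0,0), heading=0, pen down
FD 12: (0,0) -> (12,0) [heading=0, draw]
FD 16: (12,0) -> (28,0) [heading=0, draw]
PD: pen down
FD 9: (28,0) -> (37,0) [heading=0, draw]
FD 17: (37,0) -> (54,0) [heading=0, draw]
FD 19: (54,0) -> (73,0) [heading=0, draw]
PD: pen down
FD 7: (73,0) -> (80,0) [heading=0, draw]
Final: pos=(80,0), heading=0, 6 segment(s) drawn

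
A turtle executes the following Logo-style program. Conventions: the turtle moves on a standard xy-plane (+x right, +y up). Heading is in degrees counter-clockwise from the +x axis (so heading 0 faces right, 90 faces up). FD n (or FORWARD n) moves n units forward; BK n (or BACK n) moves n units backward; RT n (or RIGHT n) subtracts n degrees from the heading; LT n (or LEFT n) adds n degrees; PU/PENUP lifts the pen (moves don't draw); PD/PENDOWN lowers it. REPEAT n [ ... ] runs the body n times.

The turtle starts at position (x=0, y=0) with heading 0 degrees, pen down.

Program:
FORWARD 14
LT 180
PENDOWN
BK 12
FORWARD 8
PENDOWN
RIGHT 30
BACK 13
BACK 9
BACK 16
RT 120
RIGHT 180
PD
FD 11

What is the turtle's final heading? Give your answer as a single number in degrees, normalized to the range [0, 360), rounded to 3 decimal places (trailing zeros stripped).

Answer: 210

Derivation:
Executing turtle program step by step:
Start: pos=(0,0), heading=0, pen down
FD 14: (0,0) -> (14,0) [heading=0, draw]
LT 180: heading 0 -> 180
PD: pen down
BK 12: (14,0) -> (26,0) [heading=180, draw]
FD 8: (26,0) -> (18,0) [heading=180, draw]
PD: pen down
RT 30: heading 180 -> 150
BK 13: (18,0) -> (29.258,-6.5) [heading=150, draw]
BK 9: (29.258,-6.5) -> (37.053,-11) [heading=150, draw]
BK 16: (37.053,-11) -> (50.909,-19) [heading=150, draw]
RT 120: heading 150 -> 30
RT 180: heading 30 -> 210
PD: pen down
FD 11: (50.909,-19) -> (41.383,-24.5) [heading=210, draw]
Final: pos=(41.383,-24.5), heading=210, 7 segment(s) drawn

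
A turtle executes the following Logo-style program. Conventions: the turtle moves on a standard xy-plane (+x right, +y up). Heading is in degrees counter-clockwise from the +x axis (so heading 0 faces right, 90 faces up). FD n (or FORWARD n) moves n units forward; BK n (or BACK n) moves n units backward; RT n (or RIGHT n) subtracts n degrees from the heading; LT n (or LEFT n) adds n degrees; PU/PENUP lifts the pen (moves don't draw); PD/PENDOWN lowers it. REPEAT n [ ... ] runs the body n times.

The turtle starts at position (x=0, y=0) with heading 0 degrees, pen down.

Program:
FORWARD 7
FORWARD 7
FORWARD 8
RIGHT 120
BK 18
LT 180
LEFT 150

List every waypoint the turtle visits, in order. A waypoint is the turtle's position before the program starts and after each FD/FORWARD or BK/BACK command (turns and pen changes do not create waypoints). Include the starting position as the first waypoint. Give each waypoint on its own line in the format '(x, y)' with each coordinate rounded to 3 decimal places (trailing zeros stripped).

Executing turtle program step by step:
Start: pos=(0,0), heading=0, pen down
FD 7: (0,0) -> (7,0) [heading=0, draw]
FD 7: (7,0) -> (14,0) [heading=0, draw]
FD 8: (14,0) -> (22,0) [heading=0, draw]
RT 120: heading 0 -> 240
BK 18: (22,0) -> (31,15.588) [heading=240, draw]
LT 180: heading 240 -> 60
LT 150: heading 60 -> 210
Final: pos=(31,15.588), heading=210, 4 segment(s) drawn
Waypoints (5 total):
(0, 0)
(7, 0)
(14, 0)
(22, 0)
(31, 15.588)

Answer: (0, 0)
(7, 0)
(14, 0)
(22, 0)
(31, 15.588)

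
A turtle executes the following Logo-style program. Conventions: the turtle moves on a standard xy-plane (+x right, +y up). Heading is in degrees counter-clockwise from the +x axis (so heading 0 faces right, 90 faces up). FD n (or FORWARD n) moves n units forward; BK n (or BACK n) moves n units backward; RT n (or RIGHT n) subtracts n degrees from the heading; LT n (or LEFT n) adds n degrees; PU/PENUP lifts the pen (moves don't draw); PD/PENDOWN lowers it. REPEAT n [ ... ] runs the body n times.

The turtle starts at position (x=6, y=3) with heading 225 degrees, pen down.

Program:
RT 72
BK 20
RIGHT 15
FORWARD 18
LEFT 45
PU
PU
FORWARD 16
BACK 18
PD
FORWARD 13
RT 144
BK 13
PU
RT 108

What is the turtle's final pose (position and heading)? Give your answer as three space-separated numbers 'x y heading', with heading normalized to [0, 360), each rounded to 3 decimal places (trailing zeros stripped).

Answer: -10.644 -2.792 291

Derivation:
Executing turtle program step by step:
Start: pos=(6,3), heading=225, pen down
RT 72: heading 225 -> 153
BK 20: (6,3) -> (23.82,-6.08) [heading=153, draw]
RT 15: heading 153 -> 138
FD 18: (23.82,-6.08) -> (10.444,5.965) [heading=138, draw]
LT 45: heading 138 -> 183
PU: pen up
PU: pen up
FD 16: (10.444,5.965) -> (-5.535,5.127) [heading=183, move]
BK 18: (-5.535,5.127) -> (12.441,6.069) [heading=183, move]
PD: pen down
FD 13: (12.441,6.069) -> (-0.541,5.389) [heading=183, draw]
RT 144: heading 183 -> 39
BK 13: (-0.541,5.389) -> (-10.644,-2.792) [heading=39, draw]
PU: pen up
RT 108: heading 39 -> 291
Final: pos=(-10.644,-2.792), heading=291, 4 segment(s) drawn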